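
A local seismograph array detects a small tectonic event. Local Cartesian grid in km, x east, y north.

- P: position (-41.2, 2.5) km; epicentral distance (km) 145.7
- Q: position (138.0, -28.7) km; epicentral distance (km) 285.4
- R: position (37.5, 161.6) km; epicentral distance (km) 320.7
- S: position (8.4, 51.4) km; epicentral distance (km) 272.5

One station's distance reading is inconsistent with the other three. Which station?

S

Solve using three stations at a time. Using P, Q, R (subtract circle equations pairwise → linear system) gives (x, y) ≈ (-136.2, -108.0).
Distances from that point to each station vs reported:
  P: calculated 145.7 vs reported 145.7 → residual 0.0 km
  Q: calculated 285.4 vs reported 285.4 → residual 0.0 km
  R: calculated 320.7 vs reported 320.7 → residual 0.0 km
  S: calculated 215.2 vs reported 272.5 → residual 57.3 km
P, Q, R are mutually consistent (residuals ≈ 0); S is off by 57.3 km.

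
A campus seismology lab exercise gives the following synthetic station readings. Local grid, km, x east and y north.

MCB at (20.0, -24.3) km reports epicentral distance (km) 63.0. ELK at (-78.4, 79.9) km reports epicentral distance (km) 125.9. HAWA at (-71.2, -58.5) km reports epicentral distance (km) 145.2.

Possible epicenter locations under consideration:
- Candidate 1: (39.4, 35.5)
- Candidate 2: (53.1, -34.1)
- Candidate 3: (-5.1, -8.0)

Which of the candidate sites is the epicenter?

For each candidate, compare |candidate − station| to the reported distance:
Candidate 1: residuals MCB 0.1, ELK 0.0, HAWA 0.1 → max 0.1 km
Candidate 2: residuals MCB 28.5, ELK 48.1, HAWA 18.5 → max 48.1 km
Candidate 3: residuals MCB 33.1, ELK 11.4, HAWA 62.0 → max 62.0 km
Only Candidate 1 has all residuals ≈ 0.

Candidate 1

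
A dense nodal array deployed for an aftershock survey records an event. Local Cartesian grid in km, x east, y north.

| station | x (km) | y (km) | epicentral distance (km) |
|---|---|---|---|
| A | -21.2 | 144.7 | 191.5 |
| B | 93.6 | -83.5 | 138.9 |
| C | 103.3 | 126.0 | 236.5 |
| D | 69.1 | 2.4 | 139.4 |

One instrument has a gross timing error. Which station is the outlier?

B

Solve using three stations at a time. Using A, C, D (subtract circle equations pairwise → linear system) gives (x, y) ≈ (-63.0, -42.2).
Distances from that point to each station vs reported:
  A: calculated 191.5 vs reported 191.5 → residual 0.0 km
  B: calculated 161.9 vs reported 138.9 → residual 23.0 km
  C: calculated 236.5 vs reported 236.5 → residual 0.0 km
  D: calculated 139.4 vs reported 139.4 → residual 0.0 km
A, C, D are mutually consistent (residuals ≈ 0); B is off by 23.0 km.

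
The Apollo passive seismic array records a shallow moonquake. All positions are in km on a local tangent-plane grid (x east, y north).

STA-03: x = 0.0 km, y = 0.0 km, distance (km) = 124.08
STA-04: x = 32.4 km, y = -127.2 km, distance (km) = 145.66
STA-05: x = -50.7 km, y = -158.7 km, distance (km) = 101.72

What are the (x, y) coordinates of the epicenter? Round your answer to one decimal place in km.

Circle about each station: x² + y² = 124.08²; (x − 32.4)² + (y + 127.2)² = 145.66²; (x + 50.7)² + (y + 158.7)² = 101.72².
Subtracting the STA-03 equation from the STA-04 and STA-05 equations removes the quadratic terms:
64.8 x − 254.4 y = 11408.61
-101.4 x − 317.4 y = 32805.07
Solving the 2×2 system: x ≈ -101.9, y ≈ -70.8 km.
Check against STA-03 (with the unrounded x, y): √(x²+y²) = 124.08 ≈ 124.08 km. ✓

(-101.9, -70.8)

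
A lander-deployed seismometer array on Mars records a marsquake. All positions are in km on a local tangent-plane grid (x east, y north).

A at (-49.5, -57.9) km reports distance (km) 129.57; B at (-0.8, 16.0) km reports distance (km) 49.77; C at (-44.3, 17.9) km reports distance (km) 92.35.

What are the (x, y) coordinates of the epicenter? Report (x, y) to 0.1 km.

47.5 km east, 28.0 km north

Circle about each station: (x + 49.5)² + (y + 57.9)² = 129.57²; (x + 0.8)² + (y − 16.0)² = 49.77²; (x + 44.3)² + (y − 17.9)² = 92.35².
Subtracting pairs of circle equations eliminates x²+y² and gives linear equations (the radical axes):
97.4 x + 147.8 y = 8765.31
10.4 x + 151.6 y = 4740.10
Solving the 2×2 system: x ≈ 47.5, y ≈ 28.0 km.
Check against A (with the unrounded x, y): √((x + 49.5)²+(y + 57.9)²) = 129.57 ≈ 129.57 km. ✓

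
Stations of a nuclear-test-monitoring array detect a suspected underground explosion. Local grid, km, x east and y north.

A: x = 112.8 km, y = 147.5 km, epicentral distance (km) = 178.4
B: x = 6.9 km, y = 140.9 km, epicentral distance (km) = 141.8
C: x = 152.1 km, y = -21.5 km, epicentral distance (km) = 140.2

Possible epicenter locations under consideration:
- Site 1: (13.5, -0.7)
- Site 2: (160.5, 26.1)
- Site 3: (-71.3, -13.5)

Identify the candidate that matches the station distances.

Site 1

For each candidate, compare |candidate − station| to the reported distance:
Site 1: residuals A 0.0, B 0.0, C 0.0 → max 0.0 km
Site 2: residuals A 48.0, B 50.0, C 91.9 → max 91.9 km
Site 3: residuals A 66.2, B 31.3, C 83.3 → max 83.3 km
Only Site 1 has all residuals ≈ 0.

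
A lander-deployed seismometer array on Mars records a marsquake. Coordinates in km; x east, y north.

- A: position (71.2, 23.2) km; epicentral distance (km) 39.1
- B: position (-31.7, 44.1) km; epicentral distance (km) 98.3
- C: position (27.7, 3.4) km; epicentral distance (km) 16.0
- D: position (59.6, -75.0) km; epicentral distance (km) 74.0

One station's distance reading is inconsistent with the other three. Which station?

Solve using three stations at a time. Using A, C, D (subtract circle equations pairwise → linear system) gives (x, y) ≈ (42.3, -3.1).
Distances from that point to each station vs reported:
  A: calculated 39.1 vs reported 39.1 → residual 0.0 km
  B: calculated 87.7 vs reported 98.3 → residual 10.6 km
  C: calculated 15.9 vs reported 16.0 → residual 0.1 km
  D: calculated 74.0 vs reported 74.0 → residual 0.0 km
A, C, D are mutually consistent (residuals ≈ 0); B is off by 10.6 km.

B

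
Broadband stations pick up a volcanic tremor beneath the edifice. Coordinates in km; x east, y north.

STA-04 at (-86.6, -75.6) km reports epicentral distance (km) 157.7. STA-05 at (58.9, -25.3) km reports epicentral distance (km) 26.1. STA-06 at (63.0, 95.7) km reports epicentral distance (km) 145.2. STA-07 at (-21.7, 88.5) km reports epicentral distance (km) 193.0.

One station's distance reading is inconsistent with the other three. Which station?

STA-07

Solve using three stations at a time. Using STA-04, STA-05, STA-06 (subtract circle equations pairwise → linear system) gives (x, y) ≈ (68.9, -49.4).
Distances from that point to each station vs reported:
  STA-04: calculated 157.7 vs reported 157.7 → residual 0.0 km
  STA-05: calculated 26.1 vs reported 26.1 → residual 0.0 km
  STA-06: calculated 145.2 vs reported 145.2 → residual 0.0 km
  STA-07: calculated 165.0 vs reported 193.0 → residual 28.0 km
STA-04, STA-05, STA-06 are mutually consistent (residuals ≈ 0); STA-07 is off by 28.0 km.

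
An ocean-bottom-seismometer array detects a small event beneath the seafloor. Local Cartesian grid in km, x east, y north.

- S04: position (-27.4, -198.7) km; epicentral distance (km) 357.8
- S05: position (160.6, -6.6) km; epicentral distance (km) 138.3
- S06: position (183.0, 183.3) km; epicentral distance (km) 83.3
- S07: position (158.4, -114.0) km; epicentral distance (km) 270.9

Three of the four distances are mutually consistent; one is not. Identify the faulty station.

S07

Solve using three stations at a time. Using S04, S05, S06 (subtract circle equations pairwise → linear system) gives (x, y) ≈ (122.3, 126.3).
Distances from that point to each station vs reported:
  S04: calculated 357.8 vs reported 357.8 → residual 0.0 km
  S05: calculated 138.3 vs reported 138.3 → residual 0.0 km
  S06: calculated 83.3 vs reported 83.3 → residual 0.0 km
  S07: calculated 243.0 vs reported 270.9 → residual 27.9 km
S04, S05, S06 are mutually consistent (residuals ≈ 0); S07 is off by 27.9 km.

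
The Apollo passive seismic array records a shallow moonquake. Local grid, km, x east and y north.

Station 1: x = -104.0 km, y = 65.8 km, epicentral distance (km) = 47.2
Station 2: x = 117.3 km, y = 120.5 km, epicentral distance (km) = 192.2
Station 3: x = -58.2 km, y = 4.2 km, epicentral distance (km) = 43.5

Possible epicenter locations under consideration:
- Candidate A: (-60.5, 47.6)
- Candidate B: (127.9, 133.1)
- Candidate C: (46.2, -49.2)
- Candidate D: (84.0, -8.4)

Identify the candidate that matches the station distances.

Candidate A

For each candidate, compare |candidate − station| to the reported distance:
Candidate A: residuals Station 1 0.0, Station 2 0.0, Station 3 0.0 → max 0.0 km
Candidate B: residuals Station 1 194.3, Station 2 175.7, Station 3 182.9 → max 194.3 km
Candidate C: residuals Station 1 142.0, Station 2 8.2, Station 3 73.8 → max 142.0 km
Candidate D: residuals Station 1 154.9, Station 2 59.1, Station 3 99.3 → max 154.9 km
Only Candidate A has all residuals ≈ 0.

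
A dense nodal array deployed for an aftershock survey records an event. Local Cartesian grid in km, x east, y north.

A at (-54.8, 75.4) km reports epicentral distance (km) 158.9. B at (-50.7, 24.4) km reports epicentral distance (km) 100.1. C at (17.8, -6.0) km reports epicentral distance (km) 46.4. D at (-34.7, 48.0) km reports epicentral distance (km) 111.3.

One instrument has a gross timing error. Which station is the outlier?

A

Solve using three stations at a time. Using B, C, D (subtract circle equations pairwise → linear system) gives (x, y) ≈ (13.7, -52.2).
Distances from that point to each station vs reported:
  A: calculated 144.8 vs reported 158.9 → residual 14.1 km
  B: calculated 100.1 vs reported 100.1 → residual 0.0 km
  C: calculated 46.4 vs reported 46.4 → residual 0.0 km
  D: calculated 111.3 vs reported 111.3 → residual 0.0 km
B, C, D are mutually consistent (residuals ≈ 0); A is off by 14.1 km.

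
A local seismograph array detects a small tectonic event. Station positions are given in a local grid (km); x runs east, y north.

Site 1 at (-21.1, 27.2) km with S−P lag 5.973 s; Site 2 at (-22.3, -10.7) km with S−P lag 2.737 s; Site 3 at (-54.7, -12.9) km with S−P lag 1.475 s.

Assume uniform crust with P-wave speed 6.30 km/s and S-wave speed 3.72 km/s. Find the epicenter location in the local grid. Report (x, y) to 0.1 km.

-44.6 km east, -21.7 km north

Distance from S−P lag: d = Δt · v_P v_S / (v_P − v_S) = Δt · (6.30·3.72)/(6.30−3.72) ≈ 9.0837·Δt.
So d_Site 1 = 54.26, d_Site 2 = 24.86, d_Site 3 = 13.40 km.
Circle about each station: (x + 21.1)² + (y − 27.2)² = 54.26²; (x + 22.3)² + (y + 10.7)² = 24.86²; (x + 54.7)² + (y + 12.9)² = 13.40².
Subtracting pairs of circle equations eliminates x²+y² and gives linear equations (the radical axes):
-2.4 x − 75.8 y = 1752.86
-67.2 x − 80.2 y = 4738.04
Solving the 2×2 system: x ≈ -44.6, y ≈ -21.7 km.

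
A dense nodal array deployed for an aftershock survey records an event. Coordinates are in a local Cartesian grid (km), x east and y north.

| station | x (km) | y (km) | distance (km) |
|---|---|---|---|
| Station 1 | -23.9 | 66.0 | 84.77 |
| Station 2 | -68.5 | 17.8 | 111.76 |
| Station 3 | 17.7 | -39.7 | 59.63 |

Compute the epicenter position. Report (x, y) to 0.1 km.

Circle about each station: (x + 23.9)² + (y − 66.0)² = 84.77²; (x + 68.5)² + (y − 17.8)² = 111.76²; (x − 17.7)² + (y + 39.7)² = 59.63².
Subtracting the Station 1 equation from the Station 2 and Station 3 equations removes the quadratic terms:
-89.2 x − 96.4 y = -5222.46
83.2 x − 211.4 y = 592.39
Solving the 2×2 system: x ≈ 43.2, y ≈ 14.2 km.
Check against Station 1 (with the unrounded x, y): √((x + 23.9)²+(y − 66.0)²) = 84.77 ≈ 84.77 km. ✓

(43.2, 14.2)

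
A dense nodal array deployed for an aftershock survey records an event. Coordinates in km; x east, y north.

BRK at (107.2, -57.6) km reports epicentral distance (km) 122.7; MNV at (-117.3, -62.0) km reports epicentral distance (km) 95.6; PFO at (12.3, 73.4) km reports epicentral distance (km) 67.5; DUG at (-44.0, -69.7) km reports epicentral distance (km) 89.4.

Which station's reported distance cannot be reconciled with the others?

Solve using three stations at a time. Using BRK, PFO, DUG (subtract circle equations pairwise → linear system) gives (x, y) ≈ (2.6, 6.6).
Distances from that point to each station vs reported:
  BRK: calculated 122.7 vs reported 122.7 → residual 0.0 km
  MNV: calculated 138.2 vs reported 95.6 → residual 42.6 km
  PFO: calculated 67.5 vs reported 67.5 → residual 0.0 km
  DUG: calculated 89.4 vs reported 89.4 → residual 0.0 km
BRK, PFO, DUG are mutually consistent (residuals ≈ 0); MNV is off by 42.6 km.

MNV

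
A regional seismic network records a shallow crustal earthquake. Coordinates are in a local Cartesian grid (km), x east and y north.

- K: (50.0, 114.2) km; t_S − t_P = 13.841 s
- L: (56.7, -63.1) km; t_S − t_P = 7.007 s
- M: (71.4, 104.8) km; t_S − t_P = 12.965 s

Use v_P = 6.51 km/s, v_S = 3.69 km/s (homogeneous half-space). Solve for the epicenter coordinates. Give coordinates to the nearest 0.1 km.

Distance from S−P lag: d = Δt · v_P v_S / (v_P − v_S) = Δt · (6.51·3.69)/(6.51−3.69) ≈ 8.5184·Δt.
So d_K = 117.90, d_L = 59.69, d_M = 110.44 km.
Circle about each station: (x − 50.0)² + (y − 114.2)² = 117.90²; (x − 56.7)² + (y + 63.1)² = 59.69²; (x − 71.4)² + (y − 104.8)² = 110.44².
Subtracting the K equation from the L and M equations removes the quadratic terms:
13.4 x − 354.6 y = 1992.37
42.8 x − 18.8 y = 2242.78
Solving the 2×2 system: x ≈ 50.8, y ≈ -3.7 km.
Check against K (with the unrounded x, y): √((x − 50.0)²+(y − 114.2)²) = 117.90 ≈ 117.90 km. ✓

x ≈ 50.8 km, y ≈ -3.7 km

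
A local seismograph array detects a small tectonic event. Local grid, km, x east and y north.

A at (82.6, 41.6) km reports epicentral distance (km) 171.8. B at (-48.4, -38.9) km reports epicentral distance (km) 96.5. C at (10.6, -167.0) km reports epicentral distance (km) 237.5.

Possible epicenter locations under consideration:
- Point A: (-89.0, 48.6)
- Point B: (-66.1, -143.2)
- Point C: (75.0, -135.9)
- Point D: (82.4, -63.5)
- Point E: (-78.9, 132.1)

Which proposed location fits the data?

Point A

For each candidate, compare |candidate − station| to the reported distance:
Point A: residuals A 0.1, B 0.0, C 0.0 → max 0.1 km
Point B: residuals A 65.4, B 9.3, C 157.2 → max 157.2 km
Point C: residuals A 5.9, B 60.5, C 166.0 → max 166.0 km
Point D: residuals A 66.7, B 36.6, C 111.5 → max 111.5 km
Point E: residuals A 13.3, B 77.2, C 74.7 → max 77.2 km
Only Point A has all residuals ≈ 0.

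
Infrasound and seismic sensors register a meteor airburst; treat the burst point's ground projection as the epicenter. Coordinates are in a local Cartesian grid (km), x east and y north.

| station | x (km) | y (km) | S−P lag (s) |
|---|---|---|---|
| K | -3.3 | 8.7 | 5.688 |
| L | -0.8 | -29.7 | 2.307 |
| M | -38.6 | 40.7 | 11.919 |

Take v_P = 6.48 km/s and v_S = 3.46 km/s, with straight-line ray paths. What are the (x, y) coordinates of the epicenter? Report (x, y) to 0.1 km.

(16.3, -28.7)

Distance from S−P lag: d = Δt · v_P v_S / (v_P − v_S) = Δt · (6.48·3.46)/(6.48−3.46) ≈ 7.4241·Δt.
So d_K = 42.23, d_L = 17.13, d_M = 88.49 km.
Circle about each station: (x + 3.3)² + (y − 8.7)² = 42.23²; (x + 0.8)² + (y + 29.7)² = 17.13²; (x + 38.6)² + (y − 40.7)² = 88.49².
Subtracting pairs of circle equations eliminates x²+y² and gives linear equations (the radical axes):
5.0 x − 76.8 y = 2286.09
-70.6 x + 64.0 y = -2987.24
Solving the 2×2 system: x ≈ 16.3, y ≈ -28.7 km.
Check against K (with the unrounded x, y): √((x + 3.3)²+(y − 8.7)²) = 42.23 ≈ 42.23 km. ✓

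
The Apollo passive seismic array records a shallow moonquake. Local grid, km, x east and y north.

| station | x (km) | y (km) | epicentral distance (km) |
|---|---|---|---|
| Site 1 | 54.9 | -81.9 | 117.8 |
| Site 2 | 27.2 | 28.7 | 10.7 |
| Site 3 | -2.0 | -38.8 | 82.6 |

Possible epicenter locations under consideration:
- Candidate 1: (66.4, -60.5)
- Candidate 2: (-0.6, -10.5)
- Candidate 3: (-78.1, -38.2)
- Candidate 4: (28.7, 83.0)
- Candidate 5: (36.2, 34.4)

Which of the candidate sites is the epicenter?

For each candidate, compare |candidate − station| to the reported distance:
Candidate 1: residuals Site 1 93.5, Site 2 86.7, Site 3 10.8 → max 93.5 km
Candidate 2: residuals Site 1 27.4, Site 2 37.4, Site 3 54.3 → max 54.3 km
Candidate 3: residuals Site 1 22.2, Site 2 114.1, Site 3 6.5 → max 114.1 km
Candidate 4: residuals Site 1 49.2, Site 2 43.6, Site 3 43.0 → max 49.2 km
Candidate 5: residuals Site 1 0.0, Site 2 0.0, Site 3 0.0 → max 0.0 km
Only Candidate 5 has all residuals ≈ 0.

Candidate 5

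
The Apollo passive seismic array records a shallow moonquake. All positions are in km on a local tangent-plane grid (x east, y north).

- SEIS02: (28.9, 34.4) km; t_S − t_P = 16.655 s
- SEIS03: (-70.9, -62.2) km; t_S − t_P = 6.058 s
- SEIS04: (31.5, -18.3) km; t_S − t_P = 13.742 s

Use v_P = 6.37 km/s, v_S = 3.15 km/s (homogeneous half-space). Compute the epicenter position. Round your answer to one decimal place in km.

Distance from S−P lag: d = Δt · v_P v_S / (v_P − v_S) = Δt · (6.37·3.15)/(6.37−3.15) ≈ 6.2315·Δt.
So d_SEIS02 = 103.79, d_SEIS03 = 37.75, d_SEIS04 = 85.63 km.
Circle about each station: (x − 28.9)² + (y − 34.4)² = 103.79²; (x + 70.9)² + (y + 62.2)² = 37.75²; (x − 31.5)² + (y + 18.3)² = 85.63².
Subtracting pairs of circle equations eliminates x²+y² and gives linear equations (the radical axes):
-199.6 x − 193.2 y = 16224.38
5.2 x − 105.4 y = 2748.44
Solving the 2×2 system: x ≈ -53.5, y ≈ -28.7 km.

x ≈ -53.5 km, y ≈ -28.7 km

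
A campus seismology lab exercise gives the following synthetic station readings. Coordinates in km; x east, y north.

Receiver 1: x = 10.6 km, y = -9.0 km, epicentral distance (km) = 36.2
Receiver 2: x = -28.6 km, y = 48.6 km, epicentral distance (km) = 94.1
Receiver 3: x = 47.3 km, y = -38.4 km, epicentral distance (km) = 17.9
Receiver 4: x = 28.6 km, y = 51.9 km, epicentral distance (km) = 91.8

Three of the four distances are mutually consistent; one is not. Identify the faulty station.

Receiver 2

Solve using three stations at a time. Using Receiver 1, Receiver 3, Receiver 4 (subtract circle equations pairwise → linear system) gives (x, y) ≈ (29.5, -39.9).
Distances from that point to each station vs reported:
  Receiver 1: calculated 36.2 vs reported 36.2 → residual 0.0 km
  Receiver 2: calculated 105.8 vs reported 94.1 → residual 11.7 km
  Receiver 3: calculated 17.9 vs reported 17.9 → residual 0.0 km
  Receiver 4: calculated 91.8 vs reported 91.8 → residual 0.0 km
Receiver 1, Receiver 3, Receiver 4 are mutually consistent (residuals ≈ 0); Receiver 2 is off by 11.7 km.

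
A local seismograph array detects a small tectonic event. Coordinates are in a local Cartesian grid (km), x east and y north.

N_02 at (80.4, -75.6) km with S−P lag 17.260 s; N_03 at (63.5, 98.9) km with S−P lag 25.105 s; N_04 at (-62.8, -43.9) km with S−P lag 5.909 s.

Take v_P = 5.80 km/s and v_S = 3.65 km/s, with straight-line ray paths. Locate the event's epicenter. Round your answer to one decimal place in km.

x ≈ -88.3 km, y ≈ -96.2 km

Distance from S−P lag: d = Δt · v_P v_S / (v_P − v_S) = Δt · (5.80·3.65)/(5.80−3.65) ≈ 9.8465·Δt.
So d_N_02 = 169.95, d_N_03 = 247.20, d_N_04 = 58.18 km.
Circle about each station: (x − 80.4)² + (y + 75.6)² = 169.95²; (x − 63.5)² + (y − 98.9)² = 247.20²; (x + 62.8)² + (y + 43.9)² = 58.18².
Subtracting pairs of circle equations eliminates x²+y² and gives linear equations (the radical axes):
-33.8 x + 349.0 y = -30590.90
-286.4 x + 63.4 y = 19189.62
Solving the 2×2 system: x ≈ -88.3, y ≈ -96.2 km.
Check against N_02 (with the unrounded x, y): √((x − 80.4)²+(y + 75.6)²) = 169.95 ≈ 169.95 km. ✓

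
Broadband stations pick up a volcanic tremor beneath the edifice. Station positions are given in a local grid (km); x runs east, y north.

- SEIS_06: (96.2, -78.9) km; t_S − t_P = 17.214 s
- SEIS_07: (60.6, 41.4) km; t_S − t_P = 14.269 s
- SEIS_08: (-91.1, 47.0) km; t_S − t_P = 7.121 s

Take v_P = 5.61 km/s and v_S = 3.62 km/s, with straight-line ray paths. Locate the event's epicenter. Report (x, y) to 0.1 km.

x ≈ -70.2 km, y ≈ -22.6 km

Distance from S−P lag: d = Δt · v_P v_S / (v_P − v_S) = Δt · (5.61·3.62)/(5.61−3.62) ≈ 10.2051·Δt.
So d_SEIS_06 = 175.67, d_SEIS_07 = 145.62, d_SEIS_08 = 72.67 km.
Circle about each station: (x − 96.2)² + (y + 78.9)² = 175.67²; (x − 60.6)² + (y − 41.4)² = 145.62²; (x + 91.1)² + (y − 47.0)² = 72.67².
Subtracting the SEIS_06 equation from the SEIS_07 and SEIS_08 equations removes the quadratic terms:
-71.2 x + 240.6 y = -438.57
-374.6 x + 251.8 y = 20607.58
Solving the 2×2 system: x ≈ -70.2, y ≈ -22.6 km.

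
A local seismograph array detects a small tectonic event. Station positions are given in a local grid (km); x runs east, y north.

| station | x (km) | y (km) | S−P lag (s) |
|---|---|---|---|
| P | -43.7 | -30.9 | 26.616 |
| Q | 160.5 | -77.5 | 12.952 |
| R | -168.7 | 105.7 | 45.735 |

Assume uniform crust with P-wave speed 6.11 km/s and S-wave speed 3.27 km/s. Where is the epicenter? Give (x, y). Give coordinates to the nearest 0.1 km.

Distance from S−P lag: d = Δt · v_P v_S / (v_P − v_S) = Δt · (6.11·3.27)/(6.11−3.27) ≈ 7.0351·Δt.
So d_P = 187.25, d_Q = 91.12, d_R = 321.75 km.
Circle about each station: (x + 43.7)² + (y + 30.9)² = 187.25²; (x − 160.5)² + (y + 77.5)² = 91.12²; (x + 168.7)² + (y − 105.7)² = 321.75².
Subtracting pairs of circle equations eliminates x²+y² and gives linear equations (the radical axes):
408.4 x − 93.2 y = 55661.71
-250.0 x + 273.2 y = -31692.82
Solving the 2×2 system: x ≈ 138.8, y ≈ 11.0 km.
Check against P (with the unrounded x, y): √((x + 43.7)²+(y + 30.9)²) = 187.26 ≈ 187.25 km. ✓

x ≈ 138.8 km, y ≈ 11.0 km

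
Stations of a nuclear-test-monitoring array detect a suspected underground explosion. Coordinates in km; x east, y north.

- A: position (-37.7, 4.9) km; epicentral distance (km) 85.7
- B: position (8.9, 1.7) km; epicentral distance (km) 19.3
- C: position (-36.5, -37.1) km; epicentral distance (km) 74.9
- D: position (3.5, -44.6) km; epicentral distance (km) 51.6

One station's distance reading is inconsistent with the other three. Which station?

A

Solve using three stations at a time. Using B, C, D (subtract circle equations pairwise → linear system) gives (x, y) ≈ (28.1, 0.7).
Distances from that point to each station vs reported:
  A: calculated 66.0 vs reported 85.7 → residual 19.7 km
  B: calculated 19.3 vs reported 19.3 → residual 0.0 km
  C: calculated 74.9 vs reported 74.9 → residual 0.0 km
  D: calculated 51.6 vs reported 51.6 → residual 0.0 km
B, C, D are mutually consistent (residuals ≈ 0); A is off by 19.7 km.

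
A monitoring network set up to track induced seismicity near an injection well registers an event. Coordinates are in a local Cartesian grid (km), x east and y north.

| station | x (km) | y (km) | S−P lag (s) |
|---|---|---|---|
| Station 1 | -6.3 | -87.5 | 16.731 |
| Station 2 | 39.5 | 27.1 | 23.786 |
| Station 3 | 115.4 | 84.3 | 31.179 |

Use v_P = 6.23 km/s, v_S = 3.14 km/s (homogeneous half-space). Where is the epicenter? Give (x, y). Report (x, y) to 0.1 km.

Distance from S−P lag: d = Δt · v_P v_S / (v_P − v_S) = Δt · (6.23·3.14)/(6.23−3.14) ≈ 6.3308·Δt.
So d_Station 1 = 105.92, d_Station 2 = 150.58, d_Station 3 = 197.39 km.
Circle about each station: (x + 6.3)² + (y + 87.5)² = 105.92²; (x − 39.5)² + (y − 27.1)² = 150.58²; (x − 115.4)² + (y − 84.3)² = 197.39².
Subtracting the Station 1 equation from the Station 2 and Station 3 equations removes the quadratic terms:
91.6 x + 229.2 y = -16856.57
243.4 x + 343.6 y = -15016.06
Solving the 2×2 system: x ≈ 96.7, y ≈ -112.2 km.

x ≈ 96.7 km, y ≈ -112.2 km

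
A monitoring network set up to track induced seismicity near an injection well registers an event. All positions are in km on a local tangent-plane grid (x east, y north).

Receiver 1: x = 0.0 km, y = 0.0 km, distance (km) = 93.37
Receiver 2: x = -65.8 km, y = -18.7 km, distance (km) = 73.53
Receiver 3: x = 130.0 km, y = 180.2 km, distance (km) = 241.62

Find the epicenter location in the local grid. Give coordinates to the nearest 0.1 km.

(-76.1, 54.1)

Circle about each station: x² + y² = 93.37²; (x + 65.8)² + (y + 18.7)² = 73.53²; (x − 130.0)² + (y − 180.2)² = 241.62².
Subtracting pairs of circle equations eliminates x²+y² and gives linear equations (the radical axes):
-131.6 x − 37.4 y = 7990.63
260.0 x + 360.4 y = -290.23
Solving the 2×2 system: x ≈ -76.1, y ≈ 54.1 km.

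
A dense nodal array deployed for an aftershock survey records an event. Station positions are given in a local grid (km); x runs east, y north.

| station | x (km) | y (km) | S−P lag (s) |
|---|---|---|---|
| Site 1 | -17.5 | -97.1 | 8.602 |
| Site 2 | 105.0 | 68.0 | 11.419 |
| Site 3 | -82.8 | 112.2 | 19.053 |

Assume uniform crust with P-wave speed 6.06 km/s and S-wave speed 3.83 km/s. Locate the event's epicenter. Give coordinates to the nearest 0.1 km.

Distance from S−P lag: d = Δt · v_P v_S / (v_P − v_S) = Δt · (6.06·3.83)/(6.06−3.83) ≈ 10.4080·Δt.
So d_Site 1 = 89.53, d_Site 2 = 118.85, d_Site 3 = 198.30 km.
Circle about each station: (x + 17.5)² + (y + 97.1)² = 89.53²; (x − 105.0)² + (y − 68.0)² = 118.85²; (x + 82.8)² + (y − 112.2)² = 198.30².
Subtracting pairs of circle equations eliminates x²+y² and gives linear equations (the radical axes):
245.0 x + 330.2 y = -195.36
-130.6 x + 418.6 y = -21597.25
Solving the 2×2 system: x ≈ 48.4, y ≈ -36.5 km.
Check against Site 1 (with the unrounded x, y): √((x + 17.5)²+(y + 97.1)²) = 89.52 ≈ 89.53 km. ✓

48.4 km east, -36.5 km north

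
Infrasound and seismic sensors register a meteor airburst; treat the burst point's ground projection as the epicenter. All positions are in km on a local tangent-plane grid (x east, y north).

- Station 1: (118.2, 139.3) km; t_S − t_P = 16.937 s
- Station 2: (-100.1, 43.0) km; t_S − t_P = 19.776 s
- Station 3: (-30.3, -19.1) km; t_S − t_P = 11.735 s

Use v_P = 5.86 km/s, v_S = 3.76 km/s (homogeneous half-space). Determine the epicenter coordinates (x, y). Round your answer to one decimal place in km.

Distance from S−P lag: d = Δt · v_P v_S / (v_P − v_S) = Δt · (5.86·3.76)/(5.86−3.76) ≈ 10.4922·Δt.
So d_Station 1 = 177.71, d_Station 2 = 207.49, d_Station 3 = 123.13 km.
Circle about each station: (x − 118.2)² + (y − 139.3)² = 177.71²; (x + 100.1)² + (y − 43.0)² = 207.49²; (x + 30.3)² + (y + 19.1)² = 123.13².
Subtracting the Station 1 equation from the Station 2 and Station 3 equations removes the quadratic terms:
-436.6 x − 192.6 y = -32977.98
-297.0 x − 316.8 y = -15672.98
Solving the 2×2 system: x ≈ 91.6, y ≈ -36.4 km.

(91.6, -36.4)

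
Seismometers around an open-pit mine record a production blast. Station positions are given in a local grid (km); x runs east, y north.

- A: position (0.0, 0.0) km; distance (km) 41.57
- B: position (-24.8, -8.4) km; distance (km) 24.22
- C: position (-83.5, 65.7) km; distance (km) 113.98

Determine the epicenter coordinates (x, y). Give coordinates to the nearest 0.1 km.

Circle about each station: x² + y² = 41.57²; (x + 24.8)² + (y + 8.4)² = 24.22²; (x + 83.5)² + (y − 65.7)² = 113.98².
Subtracting the A equation from the B and C equations removes the quadratic terms:
-49.6 x − 16.8 y = 1827.06
-167.0 x + 131.4 y = 25.36
Solving the 2×2 system: x ≈ -25.8, y ≈ -32.6 km.
Check against A (with the unrounded x, y): √(x²+y²) = 41.57 ≈ 41.57 km. ✓

-25.8 km east, -32.6 km north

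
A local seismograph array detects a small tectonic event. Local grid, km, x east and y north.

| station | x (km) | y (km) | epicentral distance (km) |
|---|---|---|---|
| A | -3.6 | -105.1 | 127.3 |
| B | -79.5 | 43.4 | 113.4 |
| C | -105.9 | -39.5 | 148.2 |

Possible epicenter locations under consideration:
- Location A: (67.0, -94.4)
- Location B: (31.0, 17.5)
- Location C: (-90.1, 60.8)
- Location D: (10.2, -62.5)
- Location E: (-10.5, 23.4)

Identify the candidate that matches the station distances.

Location B

For each candidate, compare |candidate − station| to the reported distance:
Location A: residuals A 55.9, B 87.7, C 33.2 → max 87.7 km
Location B: residuals A 0.1, B 0.1, C 0.1 → max 0.1 km
Location C: residuals A 59.8, B 93.0, C 46.7 → max 93.0 km
Location D: residuals A 82.5, B 25.4, C 29.8 → max 82.5 km
Location E: residuals A 1.4, B 41.6, C 33.9 → max 41.6 km
Only Location B has all residuals ≈ 0.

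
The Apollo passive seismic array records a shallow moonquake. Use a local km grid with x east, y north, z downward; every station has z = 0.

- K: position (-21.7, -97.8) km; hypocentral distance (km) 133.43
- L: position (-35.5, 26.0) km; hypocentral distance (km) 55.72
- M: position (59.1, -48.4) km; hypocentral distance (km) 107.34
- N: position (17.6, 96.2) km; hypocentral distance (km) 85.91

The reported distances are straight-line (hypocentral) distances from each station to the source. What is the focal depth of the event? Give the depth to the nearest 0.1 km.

z ≈ 45.4 km

Each station gives a sphere (x−x_i)² + (y−y_i)² + z² = d_i² (stations at z=0).
Subtracting the K sphere from L and M: z² cancels, leaving linear equations in x and y:
-27.6 x + 247.6 y = 6599.37
161.6 x + 98.8 y = 2081.33
Solving: x ≈ -3.198, y ≈ 26.297 km (keep extra digits for the depth step; rounded: -3.2, 26.3).
Then from the K sphere: z² = 133.43² − (x + 21.7)² − (y + 97.8)² with x = -3.198, y = 26.297, so z ≈ 45.400 ≈ 45.4 km.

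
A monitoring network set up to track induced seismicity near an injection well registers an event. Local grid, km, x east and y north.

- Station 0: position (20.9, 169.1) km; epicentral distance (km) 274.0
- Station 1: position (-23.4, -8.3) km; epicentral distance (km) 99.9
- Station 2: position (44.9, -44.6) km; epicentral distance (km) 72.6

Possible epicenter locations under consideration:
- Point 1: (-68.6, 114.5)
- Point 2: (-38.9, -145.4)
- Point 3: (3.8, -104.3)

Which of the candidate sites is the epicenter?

Point 3

For each candidate, compare |candidate − station| to the reported distance:
Point 1: residuals Station 0 169.2, Station 1 31.0, Station 2 122.8 → max 169.2 km
Point 2: residuals Station 0 46.1, Station 1 38.1, Station 2 58.5 → max 58.5 km
Point 3: residuals Station 0 0.1, Station 1 0.1, Station 2 0.1 → max 0.1 km
Only Point 3 has all residuals ≈ 0.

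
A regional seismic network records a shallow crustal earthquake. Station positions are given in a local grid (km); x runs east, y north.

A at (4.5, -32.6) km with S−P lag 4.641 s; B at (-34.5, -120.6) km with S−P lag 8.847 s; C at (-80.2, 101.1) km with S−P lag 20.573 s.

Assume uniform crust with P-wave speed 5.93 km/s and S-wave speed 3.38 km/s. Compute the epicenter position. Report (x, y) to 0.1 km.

Distance from S−P lag: d = Δt · v_P v_S / (v_P − v_S) = Δt · (5.93·3.38)/(5.93−3.38) ≈ 7.8602·Δt.
So d_A = 36.48, d_B = 69.54, d_C = 161.71 km.
Circle about each station: (x − 4.5)² + (y + 32.6)² = 36.48²; (x + 34.5)² + (y + 120.6)² = 69.54²; (x + 80.2)² + (y − 101.1)² = 161.71².
Subtracting the A equation from the B and C equations removes the quadratic terms:
-78.0 x − 176.0 y = 11146.58
-169.4 x + 267.4 y = -9249.09
Solving the 2×2 system: x ≈ -26.7, y ≈ -51.5 km.

(-26.7, -51.5)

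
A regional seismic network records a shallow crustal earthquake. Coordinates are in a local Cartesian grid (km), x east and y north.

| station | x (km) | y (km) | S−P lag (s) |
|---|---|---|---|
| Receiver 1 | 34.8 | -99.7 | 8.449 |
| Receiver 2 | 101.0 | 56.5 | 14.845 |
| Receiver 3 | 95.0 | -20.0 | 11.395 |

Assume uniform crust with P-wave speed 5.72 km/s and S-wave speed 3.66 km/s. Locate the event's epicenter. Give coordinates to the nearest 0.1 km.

Distance from S−P lag: d = Δt · v_P v_S / (v_P − v_S) = Δt · (5.72·3.66)/(5.72−3.66) ≈ 10.1627·Δt.
So d_Receiver 1 = 85.86, d_Receiver 2 = 150.87, d_Receiver 3 = 115.80 km.
Circle about each station: (x − 34.8)² + (y + 99.7)² = 85.86²; (x − 101.0)² + (y − 56.5)² = 150.87²; (x − 95.0)² + (y + 20.0)² = 115.80².
Subtracting the Receiver 1 equation from the Receiver 2 and Receiver 3 equations removes the quadratic terms:
132.4 x + 312.4 y = -13147.70
120.4 x + 159.4 y = -7763.83
Solving the 2×2 system: x ≈ -20.0, y ≈ -33.6 km.

-20.0 km east, -33.6 km north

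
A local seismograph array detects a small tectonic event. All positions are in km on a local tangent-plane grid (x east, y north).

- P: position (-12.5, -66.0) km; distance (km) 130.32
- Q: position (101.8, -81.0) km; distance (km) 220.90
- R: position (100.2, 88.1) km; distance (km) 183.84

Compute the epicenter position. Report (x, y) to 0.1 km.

-78.8 km east, 46.2 km north

Circle about each station: (x + 12.5)² + (y + 66.0)² = 130.32²; (x − 101.8)² + (y + 81.0)² = 220.90²; (x − 100.2)² + (y − 88.1)² = 183.84².
Subtracting pairs of circle equations eliminates x²+y² and gives linear equations (the radical axes):
228.6 x − 30.0 y = -19401.52
225.4 x + 308.2 y = -3524.44
Solving the 2×2 system: x ≈ -78.8, y ≈ 46.2 km.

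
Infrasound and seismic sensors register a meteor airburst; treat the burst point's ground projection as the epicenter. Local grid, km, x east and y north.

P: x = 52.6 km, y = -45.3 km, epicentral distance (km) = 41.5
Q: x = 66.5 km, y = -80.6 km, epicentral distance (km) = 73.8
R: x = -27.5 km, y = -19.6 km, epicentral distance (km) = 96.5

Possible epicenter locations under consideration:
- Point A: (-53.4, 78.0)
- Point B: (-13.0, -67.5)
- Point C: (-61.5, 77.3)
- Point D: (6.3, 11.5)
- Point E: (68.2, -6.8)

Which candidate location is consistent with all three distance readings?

Point E

For each candidate, compare |candidate − station| to the reported distance:
Point A: residuals P 121.1, Q 125.0, R 4.5 → max 125.0 km
Point B: residuals P 27.8, Q 6.8, R 46.5 → max 46.5 km
Point C: residuals P 126.0, Q 129.5, R 6.2 → max 129.5 km
Point D: residuals P 31.8, Q 36.2, R 50.6 → max 50.6 km
Point E: residuals P 0.0, Q 0.0, R 0.1 → max 0.1 km
Only Point E has all residuals ≈ 0.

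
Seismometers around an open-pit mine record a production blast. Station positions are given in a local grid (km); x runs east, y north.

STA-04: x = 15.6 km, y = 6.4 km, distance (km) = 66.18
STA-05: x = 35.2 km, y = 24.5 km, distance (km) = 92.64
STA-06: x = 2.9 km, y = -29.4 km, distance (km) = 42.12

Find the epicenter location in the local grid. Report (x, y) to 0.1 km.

Circle about each station: (x − 15.6)² + (y − 6.4)² = 66.18²; (x − 35.2)² + (y − 24.5)² = 92.64²; (x − 2.9)² + (y + 29.4)² = 42.12².
Subtracting the STA-04 equation from the STA-05 and STA-06 equations removes the quadratic terms:
39.2 x + 36.2 y = -2647.41
-25.4 x − 71.6 y = 3194.15
Solving the 2×2 system: x ≈ -39.2, y ≈ -30.7 km.

(-39.2, -30.7)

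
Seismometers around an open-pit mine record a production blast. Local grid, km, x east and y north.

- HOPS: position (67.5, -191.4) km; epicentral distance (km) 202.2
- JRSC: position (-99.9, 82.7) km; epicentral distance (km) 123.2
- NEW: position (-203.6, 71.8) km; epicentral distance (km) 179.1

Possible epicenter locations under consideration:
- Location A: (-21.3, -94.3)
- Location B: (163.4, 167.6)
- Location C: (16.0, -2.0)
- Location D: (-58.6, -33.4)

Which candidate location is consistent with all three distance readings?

For each candidate, compare |candidate − station| to the reported distance:
Location A: residuals HOPS 70.6, JRSC 70.5, NEW 67.5 → max 70.6 km
Location B: residuals HOPS 169.4, JRSC 153.4, NEW 200.2 → max 200.2 km
Location C: residuals HOPS 5.9, JRSC 20.4, NEW 52.6 → max 52.6 km
Location D: residuals HOPS 0.0, JRSC 0.0, NEW 0.0 → max 0.0 km
Only Location D has all residuals ≈ 0.

Location D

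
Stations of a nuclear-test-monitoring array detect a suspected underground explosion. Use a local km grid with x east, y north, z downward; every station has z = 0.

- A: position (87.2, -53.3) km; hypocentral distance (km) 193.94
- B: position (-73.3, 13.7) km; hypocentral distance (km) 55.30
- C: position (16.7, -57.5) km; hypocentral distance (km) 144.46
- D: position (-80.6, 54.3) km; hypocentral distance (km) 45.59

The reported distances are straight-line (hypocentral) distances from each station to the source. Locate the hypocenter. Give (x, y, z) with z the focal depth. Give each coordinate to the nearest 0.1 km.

Each station gives a sphere (x−x_i)² + (y−y_i)² + z² = d_i² (stations at z=0).
Subtracting the A sphere from B and C: z² cancels, leaving linear equations in x and y:
-321.0 x + 134.0 y = 29670.48
-141.0 x − 8.4 y = 9884.44
Solving: x ≈ -72.891, y ≈ 46.809 km (keep extra digits for the depth step; rounded: -72.9, 46.8).
Then from the A sphere: z² = 193.94² − (x − 87.2)² − (y + 53.3)² with x = -72.891, y = 46.809, so z ≈ 44.292 ≈ 44.3 km.

(-72.9, 46.8, 44.3)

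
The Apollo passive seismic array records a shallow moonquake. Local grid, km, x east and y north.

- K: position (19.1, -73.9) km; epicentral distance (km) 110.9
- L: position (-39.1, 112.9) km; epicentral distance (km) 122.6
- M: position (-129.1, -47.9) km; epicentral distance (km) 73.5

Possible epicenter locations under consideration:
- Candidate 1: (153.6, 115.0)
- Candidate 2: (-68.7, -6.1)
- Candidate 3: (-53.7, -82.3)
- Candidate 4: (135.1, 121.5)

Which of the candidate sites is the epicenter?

For each candidate, compare |candidate − station| to the reported distance:
Candidate 1: residuals K 121.0, L 70.1, M 252.8 → max 252.8 km
Candidate 2: residuals K 0.0, L 0.0, M 0.0 → max 0.0 km
Candidate 3: residuals K 37.6, L 73.1, M 9.4 → max 73.1 km
Candidate 4: residuals K 116.3, L 51.8, M 240.3 → max 240.3 km
Only Candidate 2 has all residuals ≈ 0.

Candidate 2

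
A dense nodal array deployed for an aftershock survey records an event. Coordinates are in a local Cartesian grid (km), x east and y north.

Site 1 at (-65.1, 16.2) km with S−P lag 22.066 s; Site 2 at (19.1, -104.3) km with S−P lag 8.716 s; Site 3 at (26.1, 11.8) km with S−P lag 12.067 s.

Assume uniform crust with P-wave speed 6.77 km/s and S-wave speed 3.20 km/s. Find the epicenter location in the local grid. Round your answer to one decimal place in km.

Distance from S−P lag: d = Δt · v_P v_S / (v_P − v_S) = Δt · (6.77·3.20)/(6.77−3.20) ≈ 6.0683·Δt.
So d_Site 1 = 133.90, d_Site 2 = 52.89, d_Site 3 = 73.23 km.
Circle about each station: (x + 65.1)² + (y − 16.2)² = 133.90²; (x − 19.1)² + (y + 104.3)² = 52.89²; (x − 26.1)² + (y − 11.8)² = 73.23².
Subtracting the Site 1 equation from the Site 2 and Site 3 equations removes the quadratic terms:
168.4 x − 241.0 y = 21874.71
182.4 x − 8.8 y = 8886.58
Solving the 2×2 system: x ≈ 45.9, y ≈ -58.7 km.
Check against Site 1 (with the unrounded x, y): √((x + 65.1)²+(y − 16.2)²) = 133.90 ≈ 133.90 km. ✓

x ≈ 45.9 km, y ≈ -58.7 km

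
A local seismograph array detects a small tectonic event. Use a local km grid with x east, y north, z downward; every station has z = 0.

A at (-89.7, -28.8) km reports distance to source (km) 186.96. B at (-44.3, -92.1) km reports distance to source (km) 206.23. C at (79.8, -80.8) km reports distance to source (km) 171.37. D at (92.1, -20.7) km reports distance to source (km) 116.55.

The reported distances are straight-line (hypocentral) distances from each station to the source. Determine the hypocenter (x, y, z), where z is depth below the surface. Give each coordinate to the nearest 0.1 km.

Each station gives a sphere (x−x_i)² + (y−y_i)² + z² = d_i² (stations at z=0).
Subtracting the A sphere from B and C: z² cancels, leaving linear equations in x and y:
90.8 x − 126.6 y = -6007.40
339.0 x − 104.0 y = 9607.51
Solving: x ≈ 55.000, y ≈ 86.899 km (keep extra digits for the depth step; rounded: 55.0, 86.9).
Then from the A sphere: z² = 186.96² − (x + 89.7)² − (y + 28.8)² with x = 55.000, y = 86.899, so z ≈ 25.094 ≈ 25.1 km.

x ≈ 55.0 km, y ≈ 86.9 km, depth ≈ 25.1 km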